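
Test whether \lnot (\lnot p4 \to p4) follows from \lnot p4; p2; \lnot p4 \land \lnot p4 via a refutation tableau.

Yes

Initial set: {\lnot p4; p2; (\lnot p4 \land \lnot p4); \lnot \lnot (\lnot p4 \to p4)}.
(\lnot p4 \land \lnot p4): α-rule — add \lnot p4, \lnot p4.
\lnot \lnot (\lnot p4 \to p4): β-rule — branch into \lnot \lnot p4  //  p4.
  branch 1 (add \lnot \lnot p4):
    × closes — contains both p4 and \lnot p4.
  branch 2 (add p4):
    × closes — contains both p4 and \lnot p4.
All 2 branches close.
Every branch closed, so the premises entail the conclusion.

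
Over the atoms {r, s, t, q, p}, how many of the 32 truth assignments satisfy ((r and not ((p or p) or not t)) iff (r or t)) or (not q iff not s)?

Initial set: {(((r and not ((p or p) or not t)) iff (r or t)) or (not q iff not s))}.
(((r and not ((p or p) or not t)) iff (r or t)) or (not q iff not s)): β-rule — branch into ((r and not ((p or p) or not t)) iff (r or t))  //  (not q iff not s).
  branch 1 (add ((r and not ((p or p) or not t)) iff (r or t))):
    ((r and not ((p or p) or not t)) iff (r or t)): β-rule — branch into (r and not ((p or p) or not t)), (r or t)  //  not (r and not ((p or p) or not t)), not (r or t).
      branch 1.1 (add (r and not ((p or p) or not t)), (r or t)):
        (r and not ((p or p) or not t)): α-rule — add r, not ((p or p) or not t).
        not ((p or p) or not t): α-rule — add not (p or p), not not t.
        not (p or p): α-rule — add not p, not p.
        (r or t): β-rule — branch into r  //  t.
          branch 1.1.1 (add r):
            ○ open, literals {p=false, r=true, t=true}.
          branch 1.1.2 (add t):
            ○ open, literals {p=false, r=true, t=true}.
      branch 1.2 (add not (r and not ((p or p) or not t)), not (r or t)):
        not (r or t): α-rule — add not r, not t.
        not (r and not ((p or p) or not t)): β-rule — branch into not r  //  not not ((p or p) or not t).
          branch 1.2.1 (add not r):
            ○ open, literals {r=false, t=false}.
          branch 1.2.2 (add not not ((p or p) or not t)):
            not not ((p or p) or not t): β-rule — branch into (p or p)  //  not t.
              branch 1.2.2.1 (add (p or p)):
                (p or p): β-rule — branch into p  //  p.
                  branch 1.2.2.1.1 (add p):
                    ○ open, literals {p=true, r=false, t=false}.
                  branch 1.2.2.1.2 (add p):
                    ○ open, literals {p=true, r=false, t=false}.
              branch 1.2.2.2 (add not t):
                ○ open, literals {r=false, t=false}.
  branch 2 (add (not q iff not s)):
    (not q iff not s): β-rule — branch into not q, not s  //  not not q, not not s.
      branch 2.1 (add not q, not s):
        ○ open, literals {q=false, s=false}.
      branch 2.2 (add not not q, not not s):
        ○ open, literals {q=true, s=true}.
0 branches closed, 8 open.
Each open branch fixes some atoms; the unmentioned ones are free. Counting distinct full assignments: branch {p=false, r=true, t=true} (s, q) contributes 4 new; branch {p=false, r=true, t=true} (s, q) contributes 0 new; branch {r=false, t=false} (s, q, p) contributes 8 new; branch {p=true, r=false, t=false} (s, q) contributes 0 new; branch {p=true, r=false, t=false} (s, q) contributes 0 new; branch {r=false, t=false} (s, q, p) contributes 0 new; branch {q=false, s=false} (r, t, p) contributes 5 new; branch {q=true, s=true} (r, t, p) contributes 5 new. Total: 22.

22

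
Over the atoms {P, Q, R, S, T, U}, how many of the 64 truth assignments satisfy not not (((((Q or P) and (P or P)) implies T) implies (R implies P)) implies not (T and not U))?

Initial set: {not not (((((Q or P) and (P or P)) implies T) implies (R implies P)) implies not (T and not U))}.
not not (((((Q or P) and (P or P)) implies T) implies (R implies P)) implies not (T and not U)): drop double negation, giving (((((Q or P) and (P or P)) implies T) implies (R implies P)) implies not (T and not U)).
(((((Q or P) and (P or P)) implies T) implies (R implies P)) implies not (T and not U)): β-rule — branch into not ((((Q or P) and (P or P)) implies T) implies (R implies P))  //  not (T and not U).
  branch 1 (add not ((((Q or P) and (P or P)) implies T) implies (R implies P))):
    not ((((Q or P) and (P or P)) implies T) implies (R implies P)): α-rule — add (((Q or P) and (P or P)) implies T), not (R implies P).
    not (R implies P): α-rule — add R, not P.
    (((Q or P) and (P or P)) implies T): β-rule — branch into not ((Q or P) and (P or P))  //  T.
      branch 1.1 (add not ((Q or P) and (P or P))):
        not ((Q or P) and (P or P)): β-rule — branch into not (Q or P)  //  not (P or P).
          branch 1.1.1 (add not (Q or P)):
            not (Q or P): α-rule — add not Q, not P.
            ○ open, literals {P=F, Q=F, R=T}.
          branch 1.1.2 (add not (P or P)):
            not (P or P): α-rule — add not P, not P.
            ○ open, literals {P=F, R=T}.
      branch 1.2 (add T):
        ○ open, literals {P=F, R=T, T=T}.
  branch 2 (add not (T and not U)):
    not (T and not U): β-rule — branch into not T  //  not not U.
      branch 2.1 (add not T):
        ○ open, literals {T=F}.
      branch 2.2 (add not not U):
        ○ open, literals {U=T}.
0 branches closed, 5 open.
Each open branch fixes some atoms; the unmentioned ones are free. Counting distinct full assignments: branch {P=F, Q=F, R=T} (S, T, U) contributes 8 new; branch {P=F, R=T} (Q, S, T, U) contributes 8 new; branch {P=F, R=T, T=T} (Q, S, U) contributes 0 new; branch {T=F} (P, Q, R, S, U) contributes 24 new; branch {U=T} (P, Q, R, S, T) contributes 12 new. Total: 52.

52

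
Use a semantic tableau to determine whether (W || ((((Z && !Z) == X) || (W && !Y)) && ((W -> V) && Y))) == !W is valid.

Assume the negation and expand:
Initial set: {!((W || ((((Z && !Z) == X) || (W && !Y)) && ((W -> V) && Y))) == !W)}.
!((W || ((((Z && !Z) == X) || (W && !Y)) && ((W -> V) && Y))) == !W): β-rule — branch into (W || ((((Z && !Z) == X) || (W && !Y)) && ((W -> V) && Y))), !!W  //  !(W || ((((Z && !Z) == X) || (W && !Y)) && ((W -> V) && Y))), !W.
  branch 1 (add (W || ((((Z && !Z) == X) || (W && !Y)) && ((W -> V) && Y))), !!W):
    (W || ((((Z && !Z) == X) || (W && !Y)) && ((W -> V) && Y))): β-rule — branch into W  //  ((((Z && !Z) == X) || (W && !Y)) && ((W -> V) && Y)).
      branch 1.1 (add W):
        ○ open, literals {W=true}.
      branch 1.2 (add ((((Z && !Z) == X) || (W && !Y)) && ((W -> V) && Y))):
        ((((Z && !Z) == X) || (W && !Y)) && ((W -> V) && Y)): α-rule — add (((Z && !Z) == X) || (W && !Y)), ((W -> V) && Y).
        ((W -> V) && Y): α-rule — add (W -> V), Y.
        (((Z && !Z) == X) || (W && !Y)): β-rule — branch into ((Z && !Z) == X)  //  (W && !Y).
          branch 1.2.1 (add ((Z && !Z) == X)):
            (W -> V): β-rule — branch into !W  //  V.
              branch 1.2.1.1 (add !W):
                × closes — contains both W and !W.
              branch 1.2.1.2 (add V):
                ((Z && !Z) == X): β-rule — branch into (Z && !Z), X  //  !(Z && !Z), !X.
                  branch 1.2.1.2.1 (add (Z && !Z), X):
                    (Z && !Z): α-rule — add Z, !Z.
                    × closes — contains both Z and !Z.
                  branch 1.2.1.2.2 (add !(Z && !Z), !X):
                    !(Z && !Z): β-rule — branch into !Z  //  !!Z.
                      branch 1.2.1.2.2.1 (add !Z):
                        ○ open, literals {V=true, W=true, X=false, Y=true, Z=false}.
                      branch 1.2.1.2.2.2 (add !!Z):
                        ○ open, literals {V=true, W=true, X=false, Y=true, Z=true}.
          branch 1.2.2 (add (W && !Y)):
            (W && !Y): α-rule — add W, !Y.
            × closes — contains both Y and !Y.
  branch 2 (add !(W || ((((Z && !Z) == X) || (W && !Y)) && ((W -> V) && Y))), !W):
    !(W || ((((Z && !Z) == X) || (W && !Y)) && ((W -> V) && Y))): α-rule — add !W, !((((Z && !Z) == X) || (W && !Y)) && ((W -> V) && Y)).
    !((((Z && !Z) == X) || (W && !Y)) && ((W -> V) && Y)): β-rule — branch into !(((Z && !Z) == X) || (W && !Y))  //  !((W -> V) && Y).
      branch 2.1 (add !(((Z && !Z) == X) || (W && !Y))):
        !(((Z && !Z) == X) || (W && !Y)): α-rule — add !((Z && !Z) == X), !(W && !Y).
        !((Z && !Z) == X): β-rule — branch into (Z && !Z), !X  //  !(Z && !Z), X.
          branch 2.1.1 (add (Z && !Z), !X):
            (Z && !Z): α-rule — add Z, !Z.
            × closes — contains both Z and !Z.
          branch 2.1.2 (add !(Z && !Z), X):
            !(W && !Y): β-rule — branch into !W  //  !!Y.
              branch 2.1.2.1 (add !W):
                !(Z && !Z): β-rule — branch into !Z  //  !!Z.
                  branch 2.1.2.1.1 (add !Z):
                    ○ open, literals {W=false, X=true, Z=false}.
                  branch 2.1.2.1.2 (add !!Z):
                    ○ open, literals {W=false, X=true, Z=true}.
              branch 2.1.2.2 (add !!Y):
                !(Z && !Z): β-rule — branch into !Z  //  !!Z.
                  branch 2.1.2.2.1 (add !Z):
                    ○ open, literals {W=false, X=true, Y=true, Z=false}.
                  branch 2.1.2.2.2 (add !!Z):
                    ○ open, literals {W=false, X=true, Y=true, Z=true}.
      branch 2.2 (add !((W -> V) && Y)):
        !((W -> V) && Y): β-rule — branch into !(W -> V)  //  !Y.
          branch 2.2.1 (add !(W -> V)):
            !(W -> V): α-rule — add W, !V.
            × closes — contains both W and !W.
          branch 2.2.2 (add !Y):
            ○ open, literals {W=false, Y=false}.
5 branches closed, 8 open.
An open branch gives a countermodel: W=true (unmentioned atoms arbitrary); under it the original formula is false.

Not valid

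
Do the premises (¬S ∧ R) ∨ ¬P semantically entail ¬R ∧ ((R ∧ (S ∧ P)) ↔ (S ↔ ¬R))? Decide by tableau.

No

Initial set: {((¬S ∧ R) ∨ ¬P); ¬(¬R ∧ ((R ∧ (S ∧ P)) ↔ (S ↔ ¬R)))}.
((¬S ∧ R) ∨ ¬P): β-rule — branch into (¬S ∧ R)  //  ¬P.
  branch 1 (add (¬S ∧ R)):
    (¬S ∧ R): α-rule — add ¬S, R.
    ¬(¬R ∧ ((R ∧ (S ∧ P)) ↔ (S ↔ ¬R))): β-rule — branch into ¬¬R  //  ¬((R ∧ (S ∧ P)) ↔ (S ↔ ¬R)).
      branch 1.1 (add ¬¬R):
        ○ open, literals {R=true, S=false}.
      branch 1.2 (add ¬((R ∧ (S ∧ P)) ↔ (S ↔ ¬R))):
        ¬((R ∧ (S ∧ P)) ↔ (S ↔ ¬R)): β-rule — branch into (R ∧ (S ∧ P)), ¬(S ↔ ¬R)  //  ¬(R ∧ (S ∧ P)), (S ↔ ¬R).
          branch 1.2.1 (add (R ∧ (S ∧ P)), ¬(S ↔ ¬R)):
            (R ∧ (S ∧ P)): α-rule — add R, (S ∧ P).
            (S ∧ P): α-rule — add S, P.
            × closes — contains both S and ¬S.
          branch 1.2.2 (add ¬(R ∧ (S ∧ P)), (S ↔ ¬R)):
            ¬(R ∧ (S ∧ P)): β-rule — branch into ¬R  //  ¬(S ∧ P).
              branch 1.2.2.1 (add ¬R):
                × closes — contains both R and ¬R.
              branch 1.2.2.2 (add ¬(S ∧ P)):
                (S ↔ ¬R): β-rule — branch into S, ¬R  //  ¬S, ¬¬R.
                  branch 1.2.2.2.1 (add S, ¬R):
                    × closes — contains both S and ¬S.
                  branch 1.2.2.2.2 (add ¬S, ¬¬R):
                    ¬(S ∧ P): β-rule — branch into ¬S  //  ¬P.
                      branch 1.2.2.2.2.1 (add ¬S):
                        ○ open, literals {R=true, S=false}.
                      branch 1.2.2.2.2.2 (add ¬P):
                        ○ open, literals {P=false, R=true, S=false}.
  branch 2 (add ¬P):
    ¬(¬R ∧ ((R ∧ (S ∧ P)) ↔ (S ↔ ¬R))): β-rule — branch into ¬¬R  //  ¬((R ∧ (S ∧ P)) ↔ (S ↔ ¬R)).
      branch 2.1 (add ¬¬R):
        ○ open, literals {P=false, R=true}.
      branch 2.2 (add ¬((R ∧ (S ∧ P)) ↔ (S ↔ ¬R))):
        ¬((R ∧ (S ∧ P)) ↔ (S ↔ ¬R)): β-rule — branch into (R ∧ (S ∧ P)), ¬(S ↔ ¬R)  //  ¬(R ∧ (S ∧ P)), (S ↔ ¬R).
          branch 2.2.1 (add (R ∧ (S ∧ P)), ¬(S ↔ ¬R)):
            (R ∧ (S ∧ P)): α-rule — add R, (S ∧ P).
            (S ∧ P): α-rule — add S, P.
            × closes — contains both P and ¬P.
          branch 2.2.2 (add ¬(R ∧ (S ∧ P)), (S ↔ ¬R)):
            ¬(R ∧ (S ∧ P)): β-rule — branch into ¬R  //  ¬(S ∧ P).
              branch 2.2.2.1 (add ¬R):
                (S ↔ ¬R): β-rule — branch into S, ¬R  //  ¬S, ¬¬R.
                  branch 2.2.2.1.1 (add S, ¬R):
                    ○ open, literals {P=false, R=false, S=true}.
                  branch 2.2.2.1.2 (add ¬S, ¬¬R):
                    × closes — contains both R and ¬R.
              branch 2.2.2.2 (add ¬(S ∧ P)):
                (S ↔ ¬R): β-rule — branch into S, ¬R  //  ¬S, ¬¬R.
                  branch 2.2.2.2.1 (add S, ¬R):
                    ¬(S ∧ P): β-rule — branch into ¬S  //  ¬P.
                      branch 2.2.2.2.1.1 (add ¬S):
                        × closes — contains both S and ¬S.
                      branch 2.2.2.2.1.2 (add ¬P):
                        ○ open, literals {P=false, R=false, S=true}.
                  branch 2.2.2.2.2 (add ¬S, ¬¬R):
                    ¬(S ∧ P): β-rule — branch into ¬S  //  ¬P.
                      branch 2.2.2.2.2.1 (add ¬S):
                        ○ open, literals {P=false, R=true, S=false}.
                      branch 2.2.2.2.2.2 (add ¬P):
                        ○ open, literals {P=false, R=true, S=false}.
6 branches closed, 8 open.
An open branch gives a countermodel: R=true, S=false (unmentioned atoms arbitrary); the premises hold there but the conclusion fails.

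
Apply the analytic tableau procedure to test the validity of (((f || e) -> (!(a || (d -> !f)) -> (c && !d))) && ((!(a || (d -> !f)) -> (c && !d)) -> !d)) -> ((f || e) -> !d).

Assume the negation and expand:
Initial set: {!((((f || e) -> (!(a || (d -> !f)) -> (c && !d))) && ((!(a || (d -> !f)) -> (c && !d)) -> !d)) -> ((f || e) -> !d))}.
!((((f || e) -> (!(a || (d -> !f)) -> (c && !d))) && ((!(a || (d -> !f)) -> (c && !d)) -> !d)) -> ((f || e) -> !d)): α-rule — add (((f || e) -> (!(a || (d -> !f)) -> (c && !d))) && ((!(a || (d -> !f)) -> (c && !d)) -> !d)), !((f || e) -> !d).
(((f || e) -> (!(a || (d -> !f)) -> (c && !d))) && ((!(a || (d -> !f)) -> (c && !d)) -> !d)): α-rule — add ((f || e) -> (!(a || (d -> !f)) -> (c && !d))), ((!(a || (d -> !f)) -> (c && !d)) -> !d).
!((f || e) -> !d): α-rule — add (f || e), !!d.
((f || e) -> (!(a || (d -> !f)) -> (c && !d))): β-rule — branch into !(f || e)  //  (!(a || (d -> !f)) -> (c && !d)).
  branch 1 (add !(f || e)):
    !(f || e): α-rule — add !f, !e.
    ((!(a || (d -> !f)) -> (c && !d)) -> !d): β-rule — branch into !(!(a || (d -> !f)) -> (c && !d))  //  !d.
      branch 1.1 (add !(!(a || (d -> !f)) -> (c && !d))):
        !(!(a || (d -> !f)) -> (c && !d)): α-rule — add !(a || (d -> !f)), !(c && !d).
        !(a || (d -> !f)): α-rule — add !a, !(d -> !f).
        !(d -> !f): α-rule — add d, !!f.
        × closes — contains both f and !f.
      branch 1.2 (add !d):
        × closes — contains both d and !d.
  branch 2 (add (!(a || (d -> !f)) -> (c && !d))):
    ((!(a || (d -> !f)) -> (c && !d)) -> !d): β-rule — branch into !(!(a || (d -> !f)) -> (c && !d))  //  !d.
      branch 2.1 (add !(!(a || (d -> !f)) -> (c && !d))):
        !(!(a || (d -> !f)) -> (c && !d)): α-rule — add !(a || (d -> !f)), !(c && !d).
        !(a || (d -> !f)): α-rule — add !a, !(d -> !f).
        !(d -> !f): α-rule — add d, !!f.
        (f || e): β-rule — branch into f  //  e.
          branch 2.1.1 (add f):
            (!(a || (d -> !f)) -> (c && !d)): β-rule — branch into !!(a || (d -> !f))  //  (c && !d).
              branch 2.1.1.1 (add !!(a || (d -> !f))):
                !(c && !d): β-rule — branch into !c  //  !!d.
                  branch 2.1.1.1.1 (add !c):
                    !!(a || (d -> !f)): β-rule — branch into a  //  (d -> !f).
                      branch 2.1.1.1.1.1 (add a):
                        × closes — contains both a and !a.
                      branch 2.1.1.1.1.2 (add (d -> !f)):
                        (d -> !f): β-rule — branch into !d  //  !f.
                          branch 2.1.1.1.1.2.1 (add !d):
                            × closes — contains both d and !d.
                          branch 2.1.1.1.1.2.2 (add !f):
                            × closes — contains both f and !f.
                  branch 2.1.1.1.2 (add !!d):
                    !!(a || (d -> !f)): β-rule — branch into a  //  (d -> !f).
                      branch 2.1.1.1.2.1 (add a):
                        × closes — contains both a and !a.
                      branch 2.1.1.1.2.2 (add (d -> !f)):
                        (d -> !f): β-rule — branch into !d  //  !f.
                          branch 2.1.1.1.2.2.1 (add !d):
                            × closes — contains both d and !d.
                          branch 2.1.1.1.2.2.2 (add !f):
                            × closes — contains both f and !f.
              branch 2.1.1.2 (add (c && !d)):
                (c && !d): α-rule — add c, !d.
                × closes — contains both d and !d.
          branch 2.1.2 (add e):
            (!(a || (d -> !f)) -> (c && !d)): β-rule — branch into !!(a || (d -> !f))  //  (c && !d).
              branch 2.1.2.1 (add !!(a || (d -> !f))):
                !(c && !d): β-rule — branch into !c  //  !!d.
                  branch 2.1.2.1.1 (add !c):
                    !!(a || (d -> !f)): β-rule — branch into a  //  (d -> !f).
                      branch 2.1.2.1.1.1 (add a):
                        × closes — contains both a and !a.
                      branch 2.1.2.1.1.2 (add (d -> !f)):
                        (d -> !f): β-rule — branch into !d  //  !f.
                          branch 2.1.2.1.1.2.1 (add !d):
                            × closes — contains both d and !d.
                          branch 2.1.2.1.1.2.2 (add !f):
                            × closes — contains both f and !f.
                  branch 2.1.2.1.2 (add !!d):
                    !!(a || (d -> !f)): β-rule — branch into a  //  (d -> !f).
                      branch 2.1.2.1.2.1 (add a):
                        × closes — contains both a and !a.
                      branch 2.1.2.1.2.2 (add (d -> !f)):
                        (d -> !f): β-rule — branch into !d  //  !f.
                          branch 2.1.2.1.2.2.1 (add !d):
                            × closes — contains both d and !d.
                          branch 2.1.2.1.2.2.2 (add !f):
                            × closes — contains both f and !f.
              branch 2.1.2.2 (add (c && !d)):
                (c && !d): α-rule — add c, !d.
                × closes — contains both d and !d.
      branch 2.2 (add !d):
        × closes — contains both d and !d.
All 17 branches close.
Every branch closed, so the negation is unsatisfiable and the formula is valid.

Valid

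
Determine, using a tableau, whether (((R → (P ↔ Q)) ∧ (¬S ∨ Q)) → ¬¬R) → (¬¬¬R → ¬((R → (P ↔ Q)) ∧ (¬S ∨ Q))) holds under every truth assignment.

Assume the negation and expand:
Initial set: {¬((((R → (P ↔ Q)) ∧ (¬S ∨ Q)) → ¬¬R) → (¬¬¬R → ¬((R → (P ↔ Q)) ∧ (¬S ∨ Q))))}.
¬((((R → (P ↔ Q)) ∧ (¬S ∨ Q)) → ¬¬R) → (¬¬¬R → ¬((R → (P ↔ Q)) ∧ (¬S ∨ Q)))): α-rule — add (((R → (P ↔ Q)) ∧ (¬S ∨ Q)) → ¬¬R), ¬(¬¬¬R → ¬((R → (P ↔ Q)) ∧ (¬S ∨ Q))).
¬(¬¬¬R → ¬((R → (P ↔ Q)) ∧ (¬S ∨ Q))): α-rule — add ¬¬¬R, ¬¬((R → (P ↔ Q)) ∧ (¬S ∨ Q)).
¬¬¬R: drop double negation, giving ¬R.
¬¬((R → (P ↔ Q)) ∧ (¬S ∨ Q)): α-rule — add (R → (P ↔ Q)), (¬S ∨ Q).
(((R → (P ↔ Q)) ∧ (¬S ∨ Q)) → ¬¬R): β-rule — branch into ¬((R → (P ↔ Q)) ∧ (¬S ∨ Q))  //  ¬¬R.
  branch 1 (add ¬((R → (P ↔ Q)) ∧ (¬S ∨ Q))):
    (R → (P ↔ Q)): β-rule — branch into ¬R  //  (P ↔ Q).
      branch 1.1 (add ¬R):
        (¬S ∨ Q): β-rule — branch into ¬S  //  Q.
          branch 1.1.1 (add ¬S):
            ¬((R → (P ↔ Q)) ∧ (¬S ∨ Q)): β-rule — branch into ¬(R → (P ↔ Q))  //  ¬(¬S ∨ Q).
              branch 1.1.1.1 (add ¬(R → (P ↔ Q))):
                ¬(R → (P ↔ Q)): α-rule — add R, ¬(P ↔ Q).
                × closes — contains both R and ¬R.
              branch 1.1.1.2 (add ¬(¬S ∨ Q)):
                ¬(¬S ∨ Q): α-rule — add ¬¬S, ¬Q.
                × closes — contains both S and ¬S.
          branch 1.1.2 (add Q):
            ¬((R → (P ↔ Q)) ∧ (¬S ∨ Q)): β-rule — branch into ¬(R → (P ↔ Q))  //  ¬(¬S ∨ Q).
              branch 1.1.2.1 (add ¬(R → (P ↔ Q))):
                ¬(R → (P ↔ Q)): α-rule — add R, ¬(P ↔ Q).
                × closes — contains both R and ¬R.
              branch 1.1.2.2 (add ¬(¬S ∨ Q)):
                ¬(¬S ∨ Q): α-rule — add ¬¬S, ¬Q.
                × closes — contains both Q and ¬Q.
      branch 1.2 (add (P ↔ Q)):
        (¬S ∨ Q): β-rule — branch into ¬S  //  Q.
          branch 1.2.1 (add ¬S):
            ¬((R → (P ↔ Q)) ∧ (¬S ∨ Q)): β-rule — branch into ¬(R → (P ↔ Q))  //  ¬(¬S ∨ Q).
              branch 1.2.1.1 (add ¬(R → (P ↔ Q))):
                ¬(R → (P ↔ Q)): α-rule — add R, ¬(P ↔ Q).
                × closes — contains both R and ¬R.
              branch 1.2.1.2 (add ¬(¬S ∨ Q)):
                ¬(¬S ∨ Q): α-rule — add ¬¬S, ¬Q.
                × closes — contains both S and ¬S.
          branch 1.2.2 (add Q):
            ¬((R → (P ↔ Q)) ∧ (¬S ∨ Q)): β-rule — branch into ¬(R → (P ↔ Q))  //  ¬(¬S ∨ Q).
              branch 1.2.2.1 (add ¬(R → (P ↔ Q))):
                ¬(R → (P ↔ Q)): α-rule — add R, ¬(P ↔ Q).
                × closes — contains both R and ¬R.
              branch 1.2.2.2 (add ¬(¬S ∨ Q)):
                ¬(¬S ∨ Q): α-rule — add ¬¬S, ¬Q.
                × closes — contains both Q and ¬Q.
  branch 2 (add ¬¬R):
    ¬¬R: drop double negation, giving R.
    × closes — contains both R and ¬R.
All 9 branches close.
Every branch closed, so the negation is unsatisfiable and the formula is valid.

Valid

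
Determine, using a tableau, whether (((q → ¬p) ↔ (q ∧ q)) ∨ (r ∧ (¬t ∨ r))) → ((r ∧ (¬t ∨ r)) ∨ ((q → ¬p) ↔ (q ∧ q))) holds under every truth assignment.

Assume the negation and expand:
Initial set: {¬((((q → ¬p) ↔ (q ∧ q)) ∨ (r ∧ (¬t ∨ r))) → ((r ∧ (¬t ∨ r)) ∨ ((q → ¬p) ↔ (q ∧ q))))}.
¬((((q → ¬p) ↔ (q ∧ q)) ∨ (r ∧ (¬t ∨ r))) → ((r ∧ (¬t ∨ r)) ∨ ((q → ¬p) ↔ (q ∧ q)))): α-rule — add (((q → ¬p) ↔ (q ∧ q)) ∨ (r ∧ (¬t ∨ r))), ¬((r ∧ (¬t ∨ r)) ∨ ((q → ¬p) ↔ (q ∧ q))).
¬((r ∧ (¬t ∨ r)) ∨ ((q → ¬p) ↔ (q ∧ q))): α-rule — add ¬(r ∧ (¬t ∨ r)), ¬((q → ¬p) ↔ (q ∧ q)).
(((q → ¬p) ↔ (q ∧ q)) ∨ (r ∧ (¬t ∨ r))): β-rule — branch into ((q → ¬p) ↔ (q ∧ q))  //  (r ∧ (¬t ∨ r)).
  branch 1 (add ((q → ¬p) ↔ (q ∧ q))):
    ¬(r ∧ (¬t ∨ r)): β-rule — branch into ¬r  //  ¬(¬t ∨ r).
      branch 1.1 (add ¬r):
        ¬((q → ¬p) ↔ (q ∧ q)): β-rule — branch into (q → ¬p), ¬(q ∧ q)  //  ¬(q → ¬p), (q ∧ q).
          branch 1.1.1 (add (q → ¬p), ¬(q ∧ q)):
            ((q → ¬p) ↔ (q ∧ q)): β-rule — branch into (q → ¬p), (q ∧ q)  //  ¬(q → ¬p), ¬(q ∧ q).
              branch 1.1.1.1 (add (q → ¬p), (q ∧ q)):
                (q ∧ q): α-rule — add q, q.
                (q → ¬p): β-rule — branch into ¬q  //  ¬p.
                  branch 1.1.1.1.1 (add ¬q):
                    × closes — contains both q and ¬q.
                  branch 1.1.1.1.2 (add ¬p):
                    ¬(q ∧ q): β-rule — branch into ¬q  //  ¬q.
                      branch 1.1.1.1.2.1 (add ¬q):
                        × closes — contains both q and ¬q.
                      branch 1.1.1.1.2.2 (add ¬q):
                        × closes — contains both q and ¬q.
              branch 1.1.1.2 (add ¬(q → ¬p), ¬(q ∧ q)):
                ¬(q → ¬p): α-rule — add q, ¬¬p.
                (q → ¬p): β-rule — branch into ¬q  //  ¬p.
                  branch 1.1.1.2.1 (add ¬q):
                    × closes — contains both q and ¬q.
                  branch 1.1.1.2.2 (add ¬p):
                    × closes — contains both p and ¬p.
          branch 1.1.2 (add ¬(q → ¬p), (q ∧ q)):
            ¬(q → ¬p): α-rule — add q, ¬¬p.
            (q ∧ q): α-rule — add q, q.
            ((q → ¬p) ↔ (q ∧ q)): β-rule — branch into (q → ¬p), (q ∧ q)  //  ¬(q → ¬p), ¬(q ∧ q).
              branch 1.1.2.1 (add (q → ¬p), (q ∧ q)):
                (q ∧ q): α-rule — add q, q.
                (q → ¬p): β-rule — branch into ¬q  //  ¬p.
                  branch 1.1.2.1.1 (add ¬q):
                    × closes — contains both q and ¬q.
                  branch 1.1.2.1.2 (add ¬p):
                    × closes — contains both p and ¬p.
              branch 1.1.2.2 (add ¬(q → ¬p), ¬(q ∧ q)):
                ¬(q → ¬p): α-rule — add q, ¬¬p.
                ¬(q ∧ q): β-rule — branch into ¬q  //  ¬q.
                  branch 1.1.2.2.1 (add ¬q):
                    × closes — contains both q and ¬q.
                  branch 1.1.2.2.2 (add ¬q):
                    × closes — contains both q and ¬q.
      branch 1.2 (add ¬(¬t ∨ r)):
        ¬(¬t ∨ r): α-rule — add ¬¬t, ¬r.
        ¬((q → ¬p) ↔ (q ∧ q)): β-rule — branch into (q → ¬p), ¬(q ∧ q)  //  ¬(q → ¬p), (q ∧ q).
          branch 1.2.1 (add (q → ¬p), ¬(q ∧ q)):
            ((q → ¬p) ↔ (q ∧ q)): β-rule — branch into (q → ¬p), (q ∧ q)  //  ¬(q → ¬p), ¬(q ∧ q).
              branch 1.2.1.1 (add (q → ¬p), (q ∧ q)):
                (q ∧ q): α-rule — add q, q.
                (q → ¬p): β-rule — branch into ¬q  //  ¬p.
                  branch 1.2.1.1.1 (add ¬q):
                    × closes — contains both q and ¬q.
                  branch 1.2.1.1.2 (add ¬p):
                    ¬(q ∧ q): β-rule — branch into ¬q  //  ¬q.
                      branch 1.2.1.1.2.1 (add ¬q):
                        × closes — contains both q and ¬q.
                      branch 1.2.1.1.2.2 (add ¬q):
                        × closes — contains both q and ¬q.
              branch 1.2.1.2 (add ¬(q → ¬p), ¬(q ∧ q)):
                ¬(q → ¬p): α-rule — add q, ¬¬p.
                (q → ¬p): β-rule — branch into ¬q  //  ¬p.
                  branch 1.2.1.2.1 (add ¬q):
                    × closes — contains both q and ¬q.
                  branch 1.2.1.2.2 (add ¬p):
                    × closes — contains both p and ¬p.
          branch 1.2.2 (add ¬(q → ¬p), (q ∧ q)):
            ¬(q → ¬p): α-rule — add q, ¬¬p.
            (q ∧ q): α-rule — add q, q.
            ((q → ¬p) ↔ (q ∧ q)): β-rule — branch into (q → ¬p), (q ∧ q)  //  ¬(q → ¬p), ¬(q ∧ q).
              branch 1.2.2.1 (add (q → ¬p), (q ∧ q)):
                (q ∧ q): α-rule — add q, q.
                (q → ¬p): β-rule — branch into ¬q  //  ¬p.
                  branch 1.2.2.1.1 (add ¬q):
                    × closes — contains both q and ¬q.
                  branch 1.2.2.1.2 (add ¬p):
                    × closes — contains both p and ¬p.
              branch 1.2.2.2 (add ¬(q → ¬p), ¬(q ∧ q)):
                ¬(q → ¬p): α-rule — add q, ¬¬p.
                ¬(q ∧ q): β-rule — branch into ¬q  //  ¬q.
                  branch 1.2.2.2.1 (add ¬q):
                    × closes — contains both q and ¬q.
                  branch 1.2.2.2.2 (add ¬q):
                    × closes — contains both q and ¬q.
  branch 2 (add (r ∧ (¬t ∨ r))):
    (r ∧ (¬t ∨ r)): α-rule — add r, (¬t ∨ r).
    ¬(r ∧ (¬t ∨ r)): β-rule — branch into ¬r  //  ¬(¬t ∨ r).
      branch 2.1 (add ¬r):
        × closes — contains both r and ¬r.
      branch 2.2 (add ¬(¬t ∨ r)):
        ¬(¬t ∨ r): α-rule — add ¬¬t, ¬r.
        × closes — contains both r and ¬r.
All 20 branches close.
Every branch closed, so the negation is unsatisfiable and the formula is valid.

Valid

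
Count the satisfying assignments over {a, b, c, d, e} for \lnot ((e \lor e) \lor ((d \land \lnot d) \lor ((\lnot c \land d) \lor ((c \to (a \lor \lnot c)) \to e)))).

Initial set: {\lnot ((e \lor e) \lor ((d \land \lnot d) \lor ((\lnot c \land d) \lor ((c \to (a \lor \lnot c)) \to e))))}.
\lnot ((e \lor e) \lor ((d \land \lnot d) \lor ((\lnot c \land d) \lor ((c \to (a \lor \lnot c)) \to e)))): α-rule — add \lnot (e \lor e), \lnot ((d \land \lnot d) \lor ((\lnot c \land d) \lor ((c \to (a \lor \lnot c)) \to e))).
\lnot (e \lor e): α-rule — add \lnot e, \lnot e.
\lnot ((d \land \lnot d) \lor ((\lnot c \land d) \lor ((c \to (a \lor \lnot c)) \to e))): α-rule — add \lnot (d \land \lnot d), \lnot ((\lnot c \land d) \lor ((c \to (a \lor \lnot c)) \to e)).
\lnot ((\lnot c \land d) \lor ((c \to (a \lor \lnot c)) \to e)): α-rule — add \lnot (\lnot c \land d), \lnot ((c \to (a \lor \lnot c)) \to e).
\lnot ((c \to (a \lor \lnot c)) \to e): α-rule — add (c \to (a \lor \lnot c)), \lnot e.
\lnot (d \land \lnot d): β-rule — branch into \lnot d  //  \lnot \lnot d.
  branch 1 (add \lnot d):
    \lnot (\lnot c \land d): β-rule — branch into \lnot \lnot c  //  \lnot d.
      branch 1.1 (add \lnot \lnot c):
        (c \to (a \lor \lnot c)): β-rule — branch into \lnot c  //  (a \lor \lnot c).
          branch 1.1.1 (add \lnot c):
            × closes — contains both c and \lnot c.
          branch 1.1.2 (add (a \lor \lnot c)):
            (a \lor \lnot c): β-rule — branch into a  //  \lnot c.
              branch 1.1.2.1 (add a):
                ○ open, literals {a=true, c=true, d=false, e=false}.
              branch 1.1.2.2 (add \lnot c):
                × closes — contains both c and \lnot c.
      branch 1.2 (add \lnot d):
        (c \to (a \lor \lnot c)): β-rule — branch into \lnot c  //  (a \lor \lnot c).
          branch 1.2.1 (add \lnot c):
            ○ open, literals {c=false, d=false, e=false}.
          branch 1.2.2 (add (a \lor \lnot c)):
            (a \lor \lnot c): β-rule — branch into a  //  \lnot c.
              branch 1.2.2.1 (add a):
                ○ open, literals {a=true, d=false, e=false}.
              branch 1.2.2.2 (add \lnot c):
                ○ open, literals {c=false, d=false, e=false}.
  branch 2 (add \lnot \lnot d):
    \lnot (\lnot c \land d): β-rule — branch into \lnot \lnot c  //  \lnot d.
      branch 2.1 (add \lnot \lnot c):
        (c \to (a \lor \lnot c)): β-rule — branch into \lnot c  //  (a \lor \lnot c).
          branch 2.1.1 (add \lnot c):
            × closes — contains both c and \lnot c.
          branch 2.1.2 (add (a \lor \lnot c)):
            (a \lor \lnot c): β-rule — branch into a  //  \lnot c.
              branch 2.1.2.1 (add a):
                ○ open, literals {a=true, c=true, d=true, e=false}.
              branch 2.1.2.2 (add \lnot c):
                × closes — contains both c and \lnot c.
      branch 2.2 (add \lnot d):
        × closes — contains both d and \lnot d.
5 branches closed, 5 open.
Each open branch fixes some atoms; the unmentioned ones are free. Counting distinct full assignments: branch {a=true, c=true, d=false, e=false} (b) contributes 2 new; branch {c=false, d=false, e=false} (a, b) contributes 4 new; branch {a=true, d=false, e=false} (b, c) contributes 0 new; branch {c=false, d=false, e=false} (a, b) contributes 0 new; branch {a=true, c=true, d=true, e=false} (b) contributes 2 new. Total: 8.

8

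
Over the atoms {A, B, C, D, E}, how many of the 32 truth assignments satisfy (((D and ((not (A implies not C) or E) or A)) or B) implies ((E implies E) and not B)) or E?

24

Initial set: {((((D and ((not (A implies not C) or E) or A)) or B) implies ((E implies E) and not B)) or E)}.
((((D and ((not (A implies not C) or E) or A)) or B) implies ((E implies E) and not B)) or E): β-rule — branch into (((D and ((not (A implies not C) or E) or A)) or B) implies ((E implies E) and not B))  //  E.
  branch 1 (add (((D and ((not (A implies not C) or E) or A)) or B) implies ((E implies E) and not B))):
    (((D and ((not (A implies not C) or E) or A)) or B) implies ((E implies E) and not B)): β-rule — branch into not ((D and ((not (A implies not C) or E) or A)) or B)  //  ((E implies E) and not B).
      branch 1.1 (add not ((D and ((not (A implies not C) or E) or A)) or B)):
        not ((D and ((not (A implies not C) or E) or A)) or B): α-rule — add not (D and ((not (A implies not C) or E) or A)), not B.
        not (D and ((not (A implies not C) or E) or A)): β-rule — branch into not D  //  not ((not (A implies not C) or E) or A).
          branch 1.1.1 (add not D):
            ○ open, literals {B=F, D=F}.
          branch 1.1.2 (add not ((not (A implies not C) or E) or A)):
            not ((not (A implies not C) or E) or A): α-rule — add not (not (A implies not C) or E), not A.
            not (not (A implies not C) or E): α-rule — add not not (A implies not C), not E.
            not not (A implies not C): β-rule — branch into not A  //  not C.
              branch 1.1.2.1 (add not A):
                ○ open, literals {A=F, B=F, E=F}.
              branch 1.1.2.2 (add not C):
                ○ open, literals {A=F, B=F, C=F, E=F}.
      branch 1.2 (add ((E implies E) and not B)):
        ((E implies E) and not B): α-rule — add (E implies E), not B.
        (E implies E): β-rule — branch into not E  //  E.
          branch 1.2.1 (add not E):
            ○ open, literals {B=F, E=F}.
          branch 1.2.2 (add E):
            ○ open, literals {B=F, E=T}.
  branch 2 (add E):
    ○ open, literals {E=T}.
0 branches closed, 6 open.
Each open branch fixes some atoms; the unmentioned ones are free. Counting distinct full assignments: branch {B=F, D=F} (A, C, E) contributes 8 new; branch {A=F, B=F, E=F} (C, D) contributes 2 new; branch {A=F, B=F, C=F, E=F} (D) contributes 0 new; branch {B=F, E=F} (A, C, D) contributes 2 new; branch {B=F, E=T} (A, C, D) contributes 4 new; branch {E=T} (A, B, C, D) contributes 8 new. Total: 24.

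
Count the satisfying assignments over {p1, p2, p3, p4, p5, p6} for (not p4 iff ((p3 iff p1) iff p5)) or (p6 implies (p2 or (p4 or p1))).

Initial set: {((not p4 iff ((p3 iff p1) iff p5)) or (p6 implies (p2 or (p4 or p1))))}.
((not p4 iff ((p3 iff p1) iff p5)) or (p6 implies (p2 or (p4 or p1)))): β-rule — branch into (not p4 iff ((p3 iff p1) iff p5))  //  (p6 implies (p2 or (p4 or p1))).
  branch 1 (add (not p4 iff ((p3 iff p1) iff p5))):
    (not p4 iff ((p3 iff p1) iff p5)): β-rule — branch into not p4, ((p3 iff p1) iff p5)  //  not not p4, not ((p3 iff p1) iff p5).
      branch 1.1 (add not p4, ((p3 iff p1) iff p5)):
        ((p3 iff p1) iff p5): β-rule — branch into (p3 iff p1), p5  //  not (p3 iff p1), not p5.
          branch 1.1.1 (add (p3 iff p1), p5):
            (p3 iff p1): β-rule — branch into p3, p1  //  not p3, not p1.
              branch 1.1.1.1 (add p3, p1):
                ○ open, literals {p1=true, p3=true, p4=false, p5=true}.
              branch 1.1.1.2 (add not p3, not p1):
                ○ open, literals {p1=false, p3=false, p4=false, p5=true}.
          branch 1.1.2 (add not (p3 iff p1), not p5):
            not (p3 iff p1): β-rule — branch into p3, not p1  //  not p3, p1.
              branch 1.1.2.1 (add p3, not p1):
                ○ open, literals {p1=false, p3=true, p4=false, p5=false}.
              branch 1.1.2.2 (add not p3, p1):
                ○ open, literals {p1=true, p3=false, p4=false, p5=false}.
      branch 1.2 (add not not p4, not ((p3 iff p1) iff p5)):
        not ((p3 iff p1) iff p5): β-rule — branch into (p3 iff p1), not p5  //  not (p3 iff p1), p5.
          branch 1.2.1 (add (p3 iff p1), not p5):
            (p3 iff p1): β-rule — branch into p3, p1  //  not p3, not p1.
              branch 1.2.1.1 (add p3, p1):
                ○ open, literals {p1=true, p3=true, p4=true, p5=false}.
              branch 1.2.1.2 (add not p3, not p1):
                ○ open, literals {p1=false, p3=false, p4=true, p5=false}.
          branch 1.2.2 (add not (p3 iff p1), p5):
            not (p3 iff p1): β-rule — branch into p3, not p1  //  not p3, p1.
              branch 1.2.2.1 (add p3, not p1):
                ○ open, literals {p1=false, p3=true, p4=true, p5=true}.
              branch 1.2.2.2 (add not p3, p1):
                ○ open, literals {p1=true, p3=false, p4=true, p5=true}.
  branch 2 (add (p6 implies (p2 or (p4 or p1)))):
    (p6 implies (p2 or (p4 or p1))): β-rule — branch into not p6  //  (p2 or (p4 or p1)).
      branch 2.1 (add not p6):
        ○ open, literals {p6=false}.
      branch 2.2 (add (p2 or (p4 or p1))):
        (p2 or (p4 or p1)): β-rule — branch into p2  //  (p4 or p1).
          branch 2.2.1 (add p2):
            ○ open, literals {p2=true}.
          branch 2.2.2 (add (p4 or p1)):
            (p4 or p1): β-rule — branch into p4  //  p1.
              branch 2.2.2.1 (add p4):
                ○ open, literals {p4=true}.
              branch 2.2.2.2 (add p1):
                ○ open, literals {p1=true}.
0 branches closed, 12 open.
Each open branch fixes some atoms; the unmentioned ones are free. Counting distinct full assignments: branch {p1=true, p3=true, p4=false, p5=true} (p2, p6) contributes 4 new; branch {p1=false, p3=false, p4=false, p5=true} (p2, p6) contributes 4 new; branch {p1=false, p3=true, p4=false, p5=false} (p2, p6) contributes 4 new; branch {p1=true, p3=false, p4=false, p5=false} (p2, p6) contributes 4 new; branch {p1=true, p3=true, p4=true, p5=false} (p2, p6) contributes 4 new; branch {p1=false, p3=false, p4=true, p5=false} (p2, p6) contributes 4 new; branch {p1=false, p3=true, p4=true, p5=true} (p2, p6) contributes 4 new; branch {p1=true, p3=false, p4=true, p5=true} (p2, p6) contributes 4 new; branch {p6=false} (p1, p2, p3, p4, p5) contributes 16 new; branch {p2=true} (p1, p3, p4, p5, p6) contributes 8 new; branch {p4=true} (p1, p2, p3, p5, p6) contributes 4 new; branch {p1=true} (p2, p3, p4, p5, p6) contributes 2 new. Total: 62.

62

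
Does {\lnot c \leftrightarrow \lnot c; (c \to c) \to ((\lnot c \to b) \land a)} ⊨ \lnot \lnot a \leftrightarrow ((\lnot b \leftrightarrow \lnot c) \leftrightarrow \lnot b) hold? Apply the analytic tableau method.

Initial set: {(\lnot c \leftrightarrow \lnot c); ((c \to c) \to ((\lnot c \to b) \land a)); \lnot (\lnot \lnot a \leftrightarrow ((\lnot b \leftrightarrow \lnot c) \leftrightarrow \lnot b))}.
(\lnot c \leftrightarrow \lnot c): β-rule — branch into \lnot c, \lnot c  //  \lnot \lnot c, \lnot \lnot c.
  branch 1 (add \lnot c, \lnot c):
    ((c \to c) \to ((\lnot c \to b) \land a)): β-rule — branch into \lnot (c \to c)  //  ((\lnot c \to b) \land a).
      branch 1.1 (add \lnot (c \to c)):
        \lnot (c \to c): α-rule — add c, \lnot c.
        × closes — contains both c and \lnot c.
      branch 1.2 (add ((\lnot c \to b) \land a)):
        ((\lnot c \to b) \land a): α-rule — add (\lnot c \to b), a.
        \lnot (\lnot \lnot a \leftrightarrow ((\lnot b \leftrightarrow \lnot c) \leftrightarrow \lnot b)): β-rule — branch into \lnot \lnot a, \lnot ((\lnot b \leftrightarrow \lnot c) \leftrightarrow \lnot b)  //  \lnot \lnot \lnot a, ((\lnot b \leftrightarrow \lnot c) \leftrightarrow \lnot b).
          branch 1.2.1 (add \lnot \lnot a, \lnot ((\lnot b \leftrightarrow \lnot c) \leftrightarrow \lnot b)):
            \lnot \lnot a: drop double negation, giving a.
            (\lnot c \to b): β-rule — branch into \lnot \lnot c  //  b.
              branch 1.2.1.1 (add \lnot \lnot c):
                × closes — contains both c and \lnot c.
              branch 1.2.1.2 (add b):
                \lnot ((\lnot b \leftrightarrow \lnot c) \leftrightarrow \lnot b): β-rule — branch into (\lnot b \leftrightarrow \lnot c), \lnot \lnot b  //  \lnot (\lnot b \leftrightarrow \lnot c), \lnot b.
                  branch 1.2.1.2.1 (add (\lnot b \leftrightarrow \lnot c), \lnot \lnot b):
                    (\lnot b \leftrightarrow \lnot c): β-rule — branch into \lnot b, \lnot c  //  \lnot \lnot b, \lnot \lnot c.
                      branch 1.2.1.2.1.1 (add \lnot b, \lnot c):
                        × closes — contains both b and \lnot b.
                      branch 1.2.1.2.1.2 (add \lnot \lnot b, \lnot \lnot c):
                        × closes — contains both c and \lnot c.
                  branch 1.2.1.2.2 (add \lnot (\lnot b \leftrightarrow \lnot c), \lnot b):
                    × closes — contains both b and \lnot b.
          branch 1.2.2 (add \lnot \lnot \lnot a, ((\lnot b \leftrightarrow \lnot c) \leftrightarrow \lnot b)):
            \lnot \lnot \lnot a: drop double negation, giving \lnot a.
            × closes — contains both a and \lnot a.
  branch 2 (add \lnot \lnot c, \lnot \lnot c):
    ((c \to c) \to ((\lnot c \to b) \land a)): β-rule — branch into \lnot (c \to c)  //  ((\lnot c \to b) \land a).
      branch 2.1 (add \lnot (c \to c)):
        \lnot (c \to c): α-rule — add c, \lnot c.
        × closes — contains both c and \lnot c.
      branch 2.2 (add ((\lnot c \to b) \land a)):
        ((\lnot c \to b) \land a): α-rule — add (\lnot c \to b), a.
        \lnot (\lnot \lnot a \leftrightarrow ((\lnot b \leftrightarrow \lnot c) \leftrightarrow \lnot b)): β-rule — branch into \lnot \lnot a, \lnot ((\lnot b \leftrightarrow \lnot c) \leftrightarrow \lnot b)  //  \lnot \lnot \lnot a, ((\lnot b \leftrightarrow \lnot c) \leftrightarrow \lnot b).
          branch 2.2.1 (add \lnot \lnot a, \lnot ((\lnot b \leftrightarrow \lnot c) \leftrightarrow \lnot b)):
            \lnot \lnot a: drop double negation, giving a.
            (\lnot c \to b): β-rule — branch into \lnot \lnot c  //  b.
              branch 2.2.1.1 (add \lnot \lnot c):
                \lnot ((\lnot b \leftrightarrow \lnot c) \leftrightarrow \lnot b): β-rule — branch into (\lnot b \leftrightarrow \lnot c), \lnot \lnot b  //  \lnot (\lnot b \leftrightarrow \lnot c), \lnot b.
                  branch 2.2.1.1.1 (add (\lnot b \leftrightarrow \lnot c), \lnot \lnot b):
                    (\lnot b \leftrightarrow \lnot c): β-rule — branch into \lnot b, \lnot c  //  \lnot \lnot b, \lnot \lnot c.
                      branch 2.2.1.1.1.1 (add \lnot b, \lnot c):
                        × closes — contains both b and \lnot b.
                      branch 2.2.1.1.1.2 (add \lnot \lnot b, \lnot \lnot c):
                        ○ open, literals {a=T, b=T, c=T}.
                  branch 2.2.1.1.2 (add \lnot (\lnot b \leftrightarrow \lnot c), \lnot b):
                    \lnot (\lnot b \leftrightarrow \lnot c): β-rule — branch into \lnot b, \lnot \lnot c  //  \lnot \lnot b, \lnot c.
                      branch 2.2.1.1.2.1 (add \lnot b, \lnot \lnot c):
                        ○ open, literals {a=T, b=F, c=T}.
                      branch 2.2.1.1.2.2 (add \lnot \lnot b, \lnot c):
                        × closes — contains both b and \lnot b.
              branch 2.2.1.2 (add b):
                \lnot ((\lnot b \leftrightarrow \lnot c) \leftrightarrow \lnot b): β-rule — branch into (\lnot b \leftrightarrow \lnot c), \lnot \lnot b  //  \lnot (\lnot b \leftrightarrow \lnot c), \lnot b.
                  branch 2.2.1.2.1 (add (\lnot b \leftrightarrow \lnot c), \lnot \lnot b):
                    (\lnot b \leftrightarrow \lnot c): β-rule — branch into \lnot b, \lnot c  //  \lnot \lnot b, \lnot \lnot c.
                      branch 2.2.1.2.1.1 (add \lnot b, \lnot c):
                        × closes — contains both b and \lnot b.
                      branch 2.2.1.2.1.2 (add \lnot \lnot b, \lnot \lnot c):
                        ○ open, literals {a=T, b=T, c=T}.
                  branch 2.2.1.2.2 (add \lnot (\lnot b \leftrightarrow \lnot c), \lnot b):
                    × closes — contains both b and \lnot b.
          branch 2.2.2 (add \lnot \lnot \lnot a, ((\lnot b \leftrightarrow \lnot c) \leftrightarrow \lnot b)):
            \lnot \lnot \lnot a: drop double negation, giving \lnot a.
            × closes — contains both a and \lnot a.
12 branches closed, 3 open.
An open branch gives a countermodel: a=T, b=T, c=T (unmentioned atoms arbitrary); the premises hold there but the conclusion fails.

No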